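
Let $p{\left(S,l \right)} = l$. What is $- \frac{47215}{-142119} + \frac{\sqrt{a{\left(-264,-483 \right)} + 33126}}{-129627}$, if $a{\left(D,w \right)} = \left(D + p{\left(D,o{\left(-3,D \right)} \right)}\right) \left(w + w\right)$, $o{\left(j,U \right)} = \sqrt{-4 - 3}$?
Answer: $\frac{47215}{142119} - \frac{\sqrt{288150 - 966 i \sqrt{7}}}{129627} \approx 0.32808 + 1.8365 \cdot 10^{-5} i$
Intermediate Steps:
$o{\left(j,U \right)} = i \sqrt{7}$ ($o{\left(j,U \right)} = \sqrt{-7} = i \sqrt{7}$)
$a{\left(D,w \right)} = 2 w \left(D + i \sqrt{7}\right)$ ($a{\left(D,w \right)} = \left(D + i \sqrt{7}\right) \left(w + w\right) = \left(D + i \sqrt{7}\right) 2 w = 2 w \left(D + i \sqrt{7}\right)$)
$- \frac{47215}{-142119} + \frac{\sqrt{a{\left(-264,-483 \right)} + 33126}}{-129627} = - \frac{47215}{-142119} + \frac{\sqrt{2 \left(-483\right) \left(-264 + i \sqrt{7}\right) + 33126}}{-129627} = \left(-47215\right) \left(- \frac{1}{142119}\right) + \sqrt{\left(255024 - 966 i \sqrt{7}\right) + 33126} \left(- \frac{1}{129627}\right) = \frac{47215}{142119} + \sqrt{288150 - 966 i \sqrt{7}} \left(- \frac{1}{129627}\right) = \frac{47215}{142119} - \frac{\sqrt{288150 - 966 i \sqrt{7}}}{129627}$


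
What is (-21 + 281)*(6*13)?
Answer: 20280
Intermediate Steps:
(-21 + 281)*(6*13) = 260*78 = 20280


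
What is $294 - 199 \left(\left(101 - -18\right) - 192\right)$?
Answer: $14821$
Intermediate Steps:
$294 - 199 \left(\left(101 - -18\right) - 192\right) = 294 - 199 \left(\left(101 + 18\right) - 192\right) = 294 - 199 \left(119 - 192\right) = 294 - -14527 = 294 + 14527 = 14821$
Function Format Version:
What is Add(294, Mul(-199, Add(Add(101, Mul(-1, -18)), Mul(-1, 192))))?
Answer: 14821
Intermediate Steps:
Add(294, Mul(-199, Add(Add(101, Mul(-1, -18)), Mul(-1, 192)))) = Add(294, Mul(-199, Add(Add(101, 18), -192))) = Add(294, Mul(-199, Add(119, -192))) = Add(294, Mul(-199, -73)) = Add(294, 14527) = 14821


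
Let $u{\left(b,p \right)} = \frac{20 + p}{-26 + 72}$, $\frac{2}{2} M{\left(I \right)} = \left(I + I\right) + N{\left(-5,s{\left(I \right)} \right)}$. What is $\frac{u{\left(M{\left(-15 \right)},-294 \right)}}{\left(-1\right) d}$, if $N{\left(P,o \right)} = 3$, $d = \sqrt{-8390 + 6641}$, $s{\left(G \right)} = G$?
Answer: $- \frac{137 i \sqrt{1749}}{40227} \approx - 0.14243 i$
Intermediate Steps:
$d = i \sqrt{1749}$ ($d = \sqrt{-1749} = i \sqrt{1749} \approx 41.821 i$)
$M{\left(I \right)} = 3 + 2 I$ ($M{\left(I \right)} = \left(I + I\right) + 3 = 2 I + 3 = 3 + 2 I$)
$u{\left(b,p \right)} = \frac{10}{23} + \frac{p}{46}$ ($u{\left(b,p \right)} = \frac{20 + p}{46} = \left(20 + p\right) \frac{1}{46} = \frac{10}{23} + \frac{p}{46}$)
$\frac{u{\left(M{\left(-15 \right)},-294 \right)}}{\left(-1\right) d} = \frac{\frac{10}{23} + \frac{1}{46} \left(-294\right)}{\left(-1\right) i \sqrt{1749}} = \frac{\frac{10}{23} - \frac{147}{23}}{\left(-1\right) i \sqrt{1749}} = - \frac{137 \frac{i \sqrt{1749}}{1749}}{23} = - \frac{137 i \sqrt{1749}}{40227}$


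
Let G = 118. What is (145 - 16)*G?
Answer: 15222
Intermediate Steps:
(145 - 16)*G = (145 - 16)*118 = 129*118 = 15222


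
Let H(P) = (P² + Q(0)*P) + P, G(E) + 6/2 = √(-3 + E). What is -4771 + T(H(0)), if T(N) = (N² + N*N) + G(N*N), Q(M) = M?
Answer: -4774 + I*√3 ≈ -4774.0 + 1.732*I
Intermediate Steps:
G(E) = -3 + √(-3 + E)
H(P) = P + P² (H(P) = (P² + 0*P) + P = (P² + 0) + P = P² + P = P + P²)
T(N) = -3 + √(-3 + N²) + 2*N² (T(N) = (N² + N*N) + (-3 + √(-3 + N*N)) = (N² + N²) + (-3 + √(-3 + N²)) = 2*N² + (-3 + √(-3 + N²)) = -3 + √(-3 + N²) + 2*N²)
-4771 + T(H(0)) = -4771 + (-3 + √(-3 + (0*(1 + 0))²) + 2*(0*(1 + 0))²) = -4771 + (-3 + √(-3 + (0*1)²) + 2*(0*1)²) = -4771 + (-3 + √(-3 + 0²) + 2*0²) = -4771 + (-3 + √(-3 + 0) + 2*0) = -4771 + (-3 + √(-3) + 0) = -4771 + (-3 + I*√3 + 0) = -4771 + (-3 + I*√3) = -4774 + I*√3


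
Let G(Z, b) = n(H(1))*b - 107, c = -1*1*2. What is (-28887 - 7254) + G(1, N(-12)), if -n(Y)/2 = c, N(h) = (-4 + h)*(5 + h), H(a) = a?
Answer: -35800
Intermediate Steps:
c = -2 (c = -1*2 = -2)
n(Y) = 4 (n(Y) = -2*(-2) = 4)
G(Z, b) = -107 + 4*b (G(Z, b) = 4*b - 107 = -107 + 4*b)
(-28887 - 7254) + G(1, N(-12)) = (-28887 - 7254) + (-107 + 4*(-20 - 12 + (-12)²)) = -36141 + (-107 + 4*(-20 - 12 + 144)) = -36141 + (-107 + 4*112) = -36141 + (-107 + 448) = -36141 + 341 = -35800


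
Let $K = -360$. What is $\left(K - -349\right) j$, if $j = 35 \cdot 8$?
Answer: $-3080$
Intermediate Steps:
$j = 280$
$\left(K - -349\right) j = \left(-360 - -349\right) 280 = \left(-360 + 349\right) 280 = \left(-11\right) 280 = -3080$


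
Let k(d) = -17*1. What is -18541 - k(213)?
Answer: -18524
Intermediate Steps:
k(d) = -17
-18541 - k(213) = -18541 - 1*(-17) = -18541 + 17 = -18524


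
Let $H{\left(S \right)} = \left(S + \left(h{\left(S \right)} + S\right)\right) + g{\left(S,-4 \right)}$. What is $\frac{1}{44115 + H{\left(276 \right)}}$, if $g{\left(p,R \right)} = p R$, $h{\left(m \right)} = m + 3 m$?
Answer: $\frac{1}{44667} \approx 2.2388 \cdot 10^{-5}$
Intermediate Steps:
$h{\left(m \right)} = 4 m$
$g{\left(p,R \right)} = R p$
$H{\left(S \right)} = 2 S$ ($H{\left(S \right)} = \left(S + \left(4 S + S\right)\right) - 4 S = \left(S + 5 S\right) - 4 S = 6 S - 4 S = 2 S$)
$\frac{1}{44115 + H{\left(276 \right)}} = \frac{1}{44115 + 2 \cdot 276} = \frac{1}{44115 + 552} = \frac{1}{44667}$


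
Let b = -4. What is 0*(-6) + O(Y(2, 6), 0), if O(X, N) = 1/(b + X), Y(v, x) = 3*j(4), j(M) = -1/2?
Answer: -2/11 ≈ -0.18182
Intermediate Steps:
j(M) = -1/2 (j(M) = -1*1/2 = -1/2)
Y(v, x) = -3/2 (Y(v, x) = 3*(-1/2) = -3/2)
O(X, N) = 1/(-4 + X)
0*(-6) + O(Y(2, 6), 0) = 0*(-6) + 1/(-4 - 3/2) = 0 + 1/(-11/2) = 0 - 2/11 = -2/11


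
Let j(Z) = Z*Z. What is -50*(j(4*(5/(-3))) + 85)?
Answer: -58250/9 ≈ -6472.2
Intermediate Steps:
j(Z) = Z**2
-50*(j(4*(5/(-3))) + 85) = -50*((4*(5/(-3)))**2 + 85) = -50*((4*(5*(-1/3)))**2 + 85) = -50*((4*(-5/3))**2 + 85) = -50*((-20/3)**2 + 85) = -50*(400/9 + 85) = -50*1165/9 = -58250/9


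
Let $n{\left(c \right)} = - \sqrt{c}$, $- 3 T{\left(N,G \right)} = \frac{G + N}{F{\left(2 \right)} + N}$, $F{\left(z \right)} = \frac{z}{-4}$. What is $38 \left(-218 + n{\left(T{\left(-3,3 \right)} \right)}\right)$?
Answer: $-8284$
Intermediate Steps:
$F{\left(z \right)} = - \frac{z}{4}$ ($F{\left(z \right)} = z \left(- \frac{1}{4}\right) = - \frac{z}{4}$)
$T{\left(N,G \right)} = - \frac{G + N}{3 \left(- \frac{1}{2} + N\right)}$ ($T{\left(N,G \right)} = - \frac{\left(G + N\right) \frac{1}{\left(- \frac{1}{4}\right) 2 + N}}{3} = - \frac{\left(G + N\right) \frac{1}{- \frac{1}{2} + N}}{3} = - \frac{\frac{1}{- \frac{1}{2} + N} \left(G + N\right)}{3} = - \frac{G + N}{3 \left(- \frac{1}{2} + N\right)}$)
$38 \left(-218 + n{\left(T{\left(-3,3 \right)} \right)}\right) = 38 \left(-218 - \sqrt{\frac{2 \left(\left(-1\right) 3 - -3\right)}{3 \left(-1 + 2 \left(-3\right)\right)}}\right) = 38 \left(-218 - \sqrt{\frac{2 \left(-3 + 3\right)}{3 \left(-1 - 6\right)}}\right) = 38 \left(-218 - \sqrt{\frac{2}{3} \frac{1}{-7} \cdot 0}\right) = 38 \left(-218 - \sqrt{\frac{2}{3} \left(- \frac{1}{7}\right) 0}\right) = 38 \left(-218 - \sqrt{0}\right) = 38 \left(-218 - 0\right) = 38 \left(-218 + 0\right) = 38 \left(-218\right) = -8284$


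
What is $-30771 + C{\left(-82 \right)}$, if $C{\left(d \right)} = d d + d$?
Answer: $-24129$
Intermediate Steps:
$C{\left(d \right)} = d + d^{2}$ ($C{\left(d \right)} = d^{2} + d = d + d^{2}$)
$-30771 + C{\left(-82 \right)} = -30771 - 82 \left(1 - 82\right) = -30771 - -6642 = -30771 + 6642 = -24129$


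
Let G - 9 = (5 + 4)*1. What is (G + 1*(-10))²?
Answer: 64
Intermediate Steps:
G = 18 (G = 9 + (5 + 4)*1 = 9 + 9*1 = 9 + 9 = 18)
(G + 1*(-10))² = (18 + 1*(-10))² = (18 - 10)² = 8² = 64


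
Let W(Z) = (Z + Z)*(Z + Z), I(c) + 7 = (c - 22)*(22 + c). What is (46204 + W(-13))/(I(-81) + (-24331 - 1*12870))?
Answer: -46880/31131 ≈ -1.5059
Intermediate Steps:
I(c) = -7 + (-22 + c)*(22 + c) (I(c) = -7 + (c - 22)*(22 + c) = -7 + (-22 + c)*(22 + c))
W(Z) = 4*Z² (W(Z) = (2*Z)*(2*Z) = 4*Z²)
(46204 + W(-13))/(I(-81) + (-24331 - 1*12870)) = (46204 + 4*(-13)²)/((-491 + (-81)²) + (-24331 - 1*12870)) = (46204 + 4*169)/((-491 + 6561) + (-24331 - 12870)) = (46204 + 676)/(6070 - 37201) = 46880/(-31131) = 46880*(-1/31131) = -46880/31131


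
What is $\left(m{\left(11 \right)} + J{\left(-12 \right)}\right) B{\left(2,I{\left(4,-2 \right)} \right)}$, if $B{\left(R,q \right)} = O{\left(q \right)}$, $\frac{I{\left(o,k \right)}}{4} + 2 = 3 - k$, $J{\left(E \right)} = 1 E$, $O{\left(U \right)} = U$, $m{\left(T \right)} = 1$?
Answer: $-132$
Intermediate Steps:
$J{\left(E \right)} = E$
$I{\left(o,k \right)} = 4 - 4 k$ ($I{\left(o,k \right)} = -8 + 4 \left(3 - k\right) = -8 - \left(-12 + 4 k\right) = 4 - 4 k$)
$B{\left(R,q \right)} = q$
$\left(m{\left(11 \right)} + J{\left(-12 \right)}\right) B{\left(2,I{\left(4,-2 \right)} \right)} = \left(1 - 12\right) \left(4 - -8\right) = - 11 \left(4 + 8\right) = \left(-11\right) 12 = -132$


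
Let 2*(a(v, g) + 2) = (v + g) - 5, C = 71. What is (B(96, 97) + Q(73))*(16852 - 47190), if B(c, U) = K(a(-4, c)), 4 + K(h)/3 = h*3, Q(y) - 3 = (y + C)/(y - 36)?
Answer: -413522109/37 ≈ -1.1176e+7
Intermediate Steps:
Q(y) = 3 + (71 + y)/(-36 + y) (Q(y) = 3 + (y + 71)/(y - 36) = 3 + (71 + y)/(-36 + y))
a(v, g) = -9/2 + g/2 + v/2 (a(v, g) = -2 + ((v + g) - 5)/2 = -2 + ((g + v) - 5)/2 = -2 + (-5 + g + v)/2 = -2 + (-5/2 + g/2 + v/2) = -9/2 + g/2 + v/2)
K(h) = -12 + 9*h (K(h) = -12 + 3*(h*3) = -12 + 3*(3*h) = -12 + 9*h)
B(c, U) = -141/2 + 9*c/2 (B(c, U) = -12 + 9*(-9/2 + c/2 + (½)*(-4)) = -12 + 9*(-9/2 + c/2 - 2) = -12 + 9*(-13/2 + c/2) = -12 + (-117/2 + 9*c/2) = -141/2 + 9*c/2)
(B(96, 97) + Q(73))*(16852 - 47190) = ((-141/2 + (9/2)*96) + (-37 + 4*73)/(-36 + 73))*(16852 - 47190) = ((-141/2 + 432) + (-37 + 292)/37)*(-30338) = (723/2 + (1/37)*255)*(-30338) = (723/2 + 255/37)*(-30338) = (27261/74)*(-30338) = -413522109/37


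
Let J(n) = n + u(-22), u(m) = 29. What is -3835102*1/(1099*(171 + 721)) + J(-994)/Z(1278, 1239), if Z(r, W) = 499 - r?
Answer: -1020773619/381829966 ≈ -2.6734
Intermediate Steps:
J(n) = 29 + n (J(n) = n + 29 = 29 + n)
-3835102*1/(1099*(171 + 721)) + J(-994)/Z(1278, 1239) = -3835102*1/(1099*(171 + 721)) + (29 - 994)/(499 - 1*1278) = -3835102/(1099*892) - 965/(499 - 1278) = -3835102/980308 - 965/(-779) = -3835102*1/980308 - 965*(-1/779) = -1917551/490154 + 965/779 = -1020773619/381829966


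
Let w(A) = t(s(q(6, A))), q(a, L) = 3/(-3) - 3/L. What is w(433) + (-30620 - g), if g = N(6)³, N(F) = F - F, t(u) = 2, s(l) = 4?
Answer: -30618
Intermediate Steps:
q(a, L) = -1 - 3/L (q(a, L) = 3*(-⅓) - 3/L = -1 - 3/L)
w(A) = 2
N(F) = 0
g = 0 (g = 0³ = 0)
w(433) + (-30620 - g) = 2 + (-30620 - 1*0) = 2 + (-30620 + 0) = 2 - 30620 = -30618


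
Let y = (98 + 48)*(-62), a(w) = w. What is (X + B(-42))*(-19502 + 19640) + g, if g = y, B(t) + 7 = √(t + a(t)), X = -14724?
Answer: -2041930 + 276*I*√21 ≈ -2.0419e+6 + 1264.8*I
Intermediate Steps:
B(t) = -7 + √2*√t (B(t) = -7 + √(t + t) = -7 + √(2*t) = -7 + √2*√t)
y = -9052 (y = 146*(-62) = -9052)
g = -9052
(X + B(-42))*(-19502 + 19640) + g = (-14724 + (-7 + √2*√(-42)))*(-19502 + 19640) - 9052 = (-14724 + (-7 + √2*(I*√42)))*138 - 9052 = (-14724 + (-7 + 2*I*√21))*138 - 9052 = (-14731 + 2*I*√21)*138 - 9052 = (-2032878 + 276*I*√21) - 9052 = -2041930 + 276*I*√21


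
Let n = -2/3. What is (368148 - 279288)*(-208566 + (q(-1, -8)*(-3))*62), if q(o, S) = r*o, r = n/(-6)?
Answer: -18531338320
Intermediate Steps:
n = -⅔ (n = -2*⅓ = -⅔ ≈ -0.66667)
r = ⅑ (r = -⅔/(-6) = -⅔*(-⅙) = ⅑ ≈ 0.11111)
q(o, S) = o/9
(368148 - 279288)*(-208566 + (q(-1, -8)*(-3))*62) = (368148 - 279288)*(-208566 + (((⅑)*(-1))*(-3))*62) = 88860*(-208566 - ⅑*(-3)*62) = 88860*(-208566 + (⅓)*62) = 88860*(-208566 + 62/3) = 88860*(-625636/3) = -18531338320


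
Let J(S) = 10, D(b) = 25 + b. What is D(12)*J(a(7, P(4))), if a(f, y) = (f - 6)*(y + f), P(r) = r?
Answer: 370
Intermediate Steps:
a(f, y) = (-6 + f)*(f + y)
D(12)*J(a(7, P(4))) = (25 + 12)*10 = 37*10 = 370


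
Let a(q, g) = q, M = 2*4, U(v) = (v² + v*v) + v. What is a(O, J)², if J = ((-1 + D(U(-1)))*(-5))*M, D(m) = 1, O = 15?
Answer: 225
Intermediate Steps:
U(v) = v + 2*v² (U(v) = (v² + v²) + v = 2*v² + v = v + 2*v²)
M = 8
J = 0 (J = ((-1 + 1)*(-5))*8 = (0*(-5))*8 = 0*8 = 0)
a(O, J)² = 15² = 225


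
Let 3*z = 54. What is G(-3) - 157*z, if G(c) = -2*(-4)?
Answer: -2818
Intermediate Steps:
G(c) = 8
z = 18 (z = (1/3)*54 = 18)
G(-3) - 157*z = 8 - 157*18 = 8 - 2826 = -2818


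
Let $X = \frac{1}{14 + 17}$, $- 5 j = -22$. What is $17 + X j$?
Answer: $\frac{2657}{155} \approx 17.142$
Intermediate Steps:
$j = \frac{22}{5}$ ($j = \left(- \frac{1}{5}\right) \left(-22\right) = \frac{22}{5} \approx 4.4$)
$X = \frac{1}{31} \approx 0.032258$
$17 + X j = 17 + \frac{1}{31} \cdot \frac{22}{5} = 17 + \frac{22}{155} = \frac{2657}{155}$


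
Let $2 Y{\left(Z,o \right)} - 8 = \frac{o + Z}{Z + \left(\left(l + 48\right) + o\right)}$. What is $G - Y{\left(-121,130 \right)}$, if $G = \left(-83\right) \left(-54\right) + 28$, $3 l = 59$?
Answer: $\frac{2072733}{460} \approx 4505.9$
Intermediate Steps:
$l = \frac{59}{3}$ ($l = \frac{1}{3} \cdot 59 = \frac{59}{3} \approx 19.667$)
$G = 4510$ ($G = 4482 + 28 = 4510$)
$Y{\left(Z,o \right)} = 4 + \frac{Z + o}{2 \left(\frac{203}{3} + Z + o\right)}$ ($Y{\left(Z,o \right)} = 4 + \frac{\left(o + Z\right) \frac{1}{Z + \left(\left(\frac{59}{3} + 48\right) + o\right)}}{2} = 4 + \frac{\left(Z + o\right) \frac{1}{Z + \left(\frac{203}{3} + o\right)}}{2} = 4 + \frac{\left(Z + o\right) \frac{1}{\frac{203}{3} + Z + o}}{2} = 4 + \frac{\frac{1}{\frac{203}{3} + Z + o} \left(Z + o\right)}{2} = 4 + \frac{Z + o}{2 \left(\frac{203}{3} + Z + o\right)}$)
$G - Y{\left(-121,130 \right)} = 4510 - \frac{1624 + 27 \left(-121\right) + 27 \cdot 130}{2 \left(203 + 3 \left(-121\right) + 3 \cdot 130\right)} = 4510 - \frac{1624 - 3267 + 3510}{2 \left(203 - 363 + 390\right)} = 4510 - \frac{1}{2} \cdot \frac{1}{230} \cdot 1867 = 4510 - \frac{1867}{460} = \frac{2072733}{460}$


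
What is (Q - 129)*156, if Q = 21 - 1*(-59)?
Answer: -7644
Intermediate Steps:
Q = 80 (Q = 21 + 59 = 80)
(Q - 129)*156 = (80 - 129)*156 = -49*156 = -7644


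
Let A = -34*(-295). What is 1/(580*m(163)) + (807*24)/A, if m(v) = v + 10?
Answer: 38867903/20128204 ≈ 1.9310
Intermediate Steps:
A = 10030
m(v) = 10 + v
1/(580*m(163)) + (807*24)/A = 1/(580*(10 + 163)) + (807*24)/10030 = (1/580)/173 + 19368*(1/10030) = (1/580)*(1/173) + 9684/5015 = 1/100340 + 9684/5015 = 38867903/20128204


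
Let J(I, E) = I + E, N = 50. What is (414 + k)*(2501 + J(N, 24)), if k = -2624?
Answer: -5690750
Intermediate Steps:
J(I, E) = E + I
(414 + k)*(2501 + J(N, 24)) = (414 - 2624)*(2501 + (24 + 50)) = -2210*(2501 + 74) = -2210*2575 = -5690750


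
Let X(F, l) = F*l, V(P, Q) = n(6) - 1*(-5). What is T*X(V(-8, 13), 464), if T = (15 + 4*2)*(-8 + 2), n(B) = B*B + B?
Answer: -3009504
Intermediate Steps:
n(B) = B + B**2 (n(B) = B**2 + B = B + B**2)
V(P, Q) = 47 (V(P, Q) = 6*(1 + 6) - 1*(-5) = 6*7 + 5 = 42 + 5 = 47)
T = -138 (T = (15 + 8)*(-6) = 23*(-6) = -138)
T*X(V(-8, 13), 464) = -6486*464 = -138*21808 = -3009504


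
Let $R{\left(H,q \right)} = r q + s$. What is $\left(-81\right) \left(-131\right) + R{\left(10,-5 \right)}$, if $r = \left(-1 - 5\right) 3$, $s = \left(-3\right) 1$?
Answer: $10698$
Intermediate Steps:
$s = -3$
$r = -18$ ($r = \left(-6\right) 3 = -18$)
$R{\left(H,q \right)} = -3 - 18 q$ ($R{\left(H,q \right)} = - 18 q - 3 = -3 - 18 q$)
$\left(-81\right) \left(-131\right) + R{\left(10,-5 \right)} = \left(-81\right) \left(-131\right) - -87 = 10611 + \left(-3 + 90\right) = 10611 + 87 = 10698$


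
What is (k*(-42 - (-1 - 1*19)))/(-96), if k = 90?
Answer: 165/8 ≈ 20.625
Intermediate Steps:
(k*(-42 - (-1 - 1*19)))/(-96) = (90*(-42 - (-1 - 1*19)))/(-96) = (90*(-42 - (-1 - 19)))*(-1/96) = (90*(-42 - 1*(-20)))*(-1/96) = (90*(-42 + 20))*(-1/96) = (90*(-22))*(-1/96) = -1980*(-1/96) = 165/8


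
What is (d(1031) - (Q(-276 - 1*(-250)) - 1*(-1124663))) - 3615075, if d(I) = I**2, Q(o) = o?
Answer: -3676751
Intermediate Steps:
(d(1031) - (Q(-276 - 1*(-250)) - 1*(-1124663))) - 3615075 = (1031**2 - ((-276 - 1*(-250)) - 1*(-1124663))) - 3615075 = (1062961 - ((-276 + 250) + 1124663)) - 3615075 = (1062961 - (-26 + 1124663)) - 3615075 = (1062961 - 1*1124637) - 3615075 = (1062961 - 1124637) - 3615075 = -61676 - 3615075 = -3676751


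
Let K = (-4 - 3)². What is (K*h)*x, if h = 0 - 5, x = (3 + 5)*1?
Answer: -1960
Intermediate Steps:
x = 8 (x = 8*1 = 8)
K = 49 (K = (-7)² = 49)
h = -5
(K*h)*x = (49*(-5))*8 = -245*8 = -1960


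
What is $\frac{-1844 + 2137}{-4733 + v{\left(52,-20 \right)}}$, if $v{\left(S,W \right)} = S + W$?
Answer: $- \frac{293}{4701} \approx -0.062327$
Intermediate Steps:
$\frac{-1844 + 2137}{-4733 + v{\left(52,-20 \right)}} = \frac{-1844 + 2137}{-4733 + \left(52 - 20\right)} = \frac{293}{-4733 + 32} = \frac{293}{-4701} = 293 \left(- \frac{1}{4701}\right) = - \frac{293}{4701}$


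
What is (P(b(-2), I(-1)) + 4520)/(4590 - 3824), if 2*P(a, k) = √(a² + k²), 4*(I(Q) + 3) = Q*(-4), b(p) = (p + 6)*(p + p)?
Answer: 2260/383 + √65/766 ≈ 5.9113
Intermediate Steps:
b(p) = 2*p*(6 + p) (b(p) = (6 + p)*(2*p) = 2*p*(6 + p))
I(Q) = -3 - Q (I(Q) = -3 + (Q*(-4))/4 = -3 + (-4*Q)/4 = -3 - Q)
P(a, k) = √(a² + k²)/2
(P(b(-2), I(-1)) + 4520)/(4590 - 3824) = (√((2*(-2)*(6 - 2))² + (-3 - 1*(-1))²)/2 + 4520)/(4590 - 3824) = (√((2*(-2)*4)² + (-3 + 1)²)/2 + 4520)/766 = (√((-16)² + (-2)²)/2 + 4520)*(1/766) = (√(256 + 4)/2 + 4520)*(1/766) = (√260/2 + 4520)*(1/766) = ((2*√65)/2 + 4520)*(1/766) = (√65 + 4520)*(1/766) = (4520 + √65)*(1/766) = 2260/383 + √65/766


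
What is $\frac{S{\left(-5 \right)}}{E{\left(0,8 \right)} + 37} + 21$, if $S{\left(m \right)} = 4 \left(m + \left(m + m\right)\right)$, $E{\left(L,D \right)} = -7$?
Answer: $19$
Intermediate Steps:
$S{\left(m \right)} = 12 m$ ($S{\left(m \right)} = 4 \left(m + 2 m\right) = 4 \cdot 3 m = 12 m$)
$\frac{S{\left(-5 \right)}}{E{\left(0,8 \right)} + 37} + 21 = \frac{12 \left(-5\right)}{-7 + 37} + 21 = - \frac{60}{30} + 21 = \left(-60\right) \frac{1}{30} + 21 = -2 + 21 = 19$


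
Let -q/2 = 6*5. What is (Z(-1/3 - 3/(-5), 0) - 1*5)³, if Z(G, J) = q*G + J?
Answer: -9261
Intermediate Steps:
q = -60 (q = -12*5 = -2*30 = -60)
Z(G, J) = J - 60*G (Z(G, J) = -60*G + J = J - 60*G)
(Z(-1/3 - 3/(-5), 0) - 1*5)³ = ((0 - 60*(-1/3 - 3/(-5))) - 1*5)³ = ((0 - 60*(-1*⅓ - 3*(-⅕))) - 5)³ = ((0 - 60*(-⅓ + ⅗)) - 5)³ = ((0 - 60*4/15) - 5)³ = ((0 - 16) - 5)³ = (-16 - 5)³ = (-21)³ = -9261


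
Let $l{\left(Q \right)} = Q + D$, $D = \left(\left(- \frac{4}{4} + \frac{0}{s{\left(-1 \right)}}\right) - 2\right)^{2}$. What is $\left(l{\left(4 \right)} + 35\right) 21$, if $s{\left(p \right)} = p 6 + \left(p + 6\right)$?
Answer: $1008$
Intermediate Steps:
$s{\left(p \right)} = 6 + 7 p$ ($s{\left(p \right)} = 6 p + \left(6 + p\right) = 6 + 7 p$)
$D = 9$ ($D = \left(\left(- \frac{4}{4} + \frac{0}{6 + 7 \left(-1\right)}\right) - 2\right)^{2} = \left(\left(\left(-4\right) \frac{1}{4} + \frac{0}{6 - 7}\right) - 2\right)^{2} = \left(\left(-1 + \frac{0}{-1}\right) - 2\right)^{2} = \left(\left(-1 + 0 \left(-1\right)\right) - 2\right)^{2} = \left(\left(-1 + 0\right) - 2\right)^{2} = \left(-1 - 2\right)^{2} = \left(-3\right)^{2} = 9$)
$l{\left(Q \right)} = 9 + Q$ ($l{\left(Q \right)} = Q + 9 = 9 + Q$)
$\left(l{\left(4 \right)} + 35\right) 21 = \left(\left(9 + 4\right) + 35\right) 21 = \left(13 + 35\right) 21 = 48 \cdot 21 = 1008$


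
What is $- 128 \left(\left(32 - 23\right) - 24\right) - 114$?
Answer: $1806$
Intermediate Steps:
$- 128 \left(\left(32 - 23\right) - 24\right) - 114 = - 128 \left(9 - 24\right) - 114 = \left(-128\right) \left(-15\right) - 114 = 1920 - 114 = 1806$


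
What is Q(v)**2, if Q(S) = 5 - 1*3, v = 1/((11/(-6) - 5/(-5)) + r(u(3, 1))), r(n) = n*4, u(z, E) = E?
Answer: 4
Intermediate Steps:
r(n) = 4*n
v = 6/19 (v = 1/((11/(-6) - 5/(-5)) + 4*1) = 1/((11*(-1/6) - 5*(-1/5)) + 4) = 1/((-11/6 + 1) + 4) = 1/(-5/6 + 4) = 1/(19/6) = 6/19 ≈ 0.31579)
Q(S) = 2 (Q(S) = 5 - 3 = 2)
Q(v)**2 = 2**2 = 4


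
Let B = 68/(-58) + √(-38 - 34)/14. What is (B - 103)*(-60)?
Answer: 181260/29 - 180*I*√2/7 ≈ 6250.3 - 36.365*I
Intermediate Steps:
B = -34/29 + 3*I*√2/7 (B = 68*(-1/58) + √(-72)*(1/14) = -34/29 + (6*I*√2)*(1/14) = -34/29 + 3*I*√2/7 ≈ -1.1724 + 0.60609*I)
(B - 103)*(-60) = ((-34/29 + 3*I*√2/7) - 103)*(-60) = (-3021/29 + 3*I*√2/7)*(-60) = 181260/29 - 180*I*√2/7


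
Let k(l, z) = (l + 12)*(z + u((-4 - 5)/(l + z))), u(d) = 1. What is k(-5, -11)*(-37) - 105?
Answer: 2485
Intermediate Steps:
k(l, z) = (1 + z)*(12 + l) (k(l, z) = (l + 12)*(z + 1) = (12 + l)*(1 + z) = (1 + z)*(12 + l))
k(-5, -11)*(-37) - 105 = (12 - 5 + 12*(-11) - 5*(-11))*(-37) - 105 = (12 - 5 - 132 + 55)*(-37) - 105 = -70*(-37) - 105 = 2590 - 105 = 2485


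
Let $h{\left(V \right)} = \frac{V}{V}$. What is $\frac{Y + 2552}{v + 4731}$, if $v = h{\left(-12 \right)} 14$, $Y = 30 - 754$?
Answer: $\frac{1828}{4745} \approx 0.38525$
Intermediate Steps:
$Y = -724$ ($Y = 30 - 754 = -724$)
$h{\left(V \right)} = 1$
$v = 14$ ($v = 1 \cdot 14 = 14$)
$\frac{Y + 2552}{v + 4731} = \frac{-724 + 2552}{14 + 4731} = \frac{1828}{4745}$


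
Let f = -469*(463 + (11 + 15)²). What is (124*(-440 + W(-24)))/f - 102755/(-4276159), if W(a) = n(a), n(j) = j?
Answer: 300923880429/2284285652369 ≈ 0.13174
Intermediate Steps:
W(a) = a
f = -534191 (f = -469*(463 + 26²) = -469*(463 + 676) = -469*1139 = -534191)
(124*(-440 + W(-24)))/f - 102755/(-4276159) = (124*(-440 - 24))/(-534191) - 102755/(-4276159) = (124*(-464))*(-1/534191) - 102755*(-1/4276159) = -57536*(-1/534191) + 102755/4276159 = 57536/534191 + 102755/4276159 = 300923880429/2284285652369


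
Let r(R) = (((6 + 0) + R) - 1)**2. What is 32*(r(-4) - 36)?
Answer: -1120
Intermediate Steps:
r(R) = (5 + R)**2 (r(R) = ((6 + R) - 1)**2 = (5 + R)**2)
32*(r(-4) - 36) = 32*((5 - 4)**2 - 36) = 32*(1**2 - 36) = 32*(1 - 36) = 32*(-35) = -1120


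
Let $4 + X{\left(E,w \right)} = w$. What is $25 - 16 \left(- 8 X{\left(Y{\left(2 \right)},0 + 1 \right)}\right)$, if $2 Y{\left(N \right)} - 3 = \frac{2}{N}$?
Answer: $-359$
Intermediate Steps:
$Y{\left(N \right)} = \frac{3}{2} + \frac{1}{N}$ ($Y{\left(N \right)} = \frac{3}{2} + \frac{2 \frac{1}{N}}{2} = \frac{3}{2} + \frac{1}{N}$)
$X{\left(E,w \right)} = -4 + w$
$25 - 16 \left(- 8 X{\left(Y{\left(2 \right)},0 + 1 \right)}\right) = 25 - 16 \left(- 8 \left(-4 + \left(0 + 1\right)\right)\right) = 25 - 16 \left(- 8 \left(-4 + 1\right)\right) = 25 - 16 \left(\left(-8\right) \left(-3\right)\right) = 25 - 384 = -359$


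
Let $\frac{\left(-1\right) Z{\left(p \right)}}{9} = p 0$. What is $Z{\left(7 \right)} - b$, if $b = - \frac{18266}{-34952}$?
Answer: $- \frac{9133}{17476} \approx -0.5226$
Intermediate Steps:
$b = \frac{9133}{17476}$ ($b = \left(-18266\right) \left(- \frac{1}{34952}\right) = \frac{9133}{17476} \approx 0.5226$)
$Z{\left(p \right)} = 0$ ($Z{\left(p \right)} = - 9 p 0 = \left(-9\right) 0 = 0$)
$Z{\left(7 \right)} - b = 0 - \frac{9133}{17476} = - \frac{9133}{17476}$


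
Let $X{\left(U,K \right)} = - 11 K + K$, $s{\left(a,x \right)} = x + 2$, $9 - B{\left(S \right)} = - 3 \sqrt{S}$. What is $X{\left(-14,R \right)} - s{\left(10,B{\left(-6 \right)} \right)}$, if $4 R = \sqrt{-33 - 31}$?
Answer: $-11 - 20 i - 3 i \sqrt{6} \approx -11.0 - 27.348 i$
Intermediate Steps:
$B{\left(S \right)} = 9 + 3 \sqrt{S}$ ($B{\left(S \right)} = 9 - - 3 \sqrt{S} = 9 + 3 \sqrt{S}$)
$s{\left(a,x \right)} = 2 + x$
$R = 2 i$ ($R = \frac{\sqrt{-33 - 31}}{4} = \frac{\sqrt{-64}}{4} = \frac{8 i}{4} = 2 i \approx 2.0 i$)
$X{\left(U,K \right)} = - 10 K$
$X{\left(-14,R \right)} - s{\left(10,B{\left(-6 \right)} \right)} = - 10 \cdot 2 i - \left(2 + \left(9 + 3 \sqrt{-6}\right)\right) = - 20 i - \left(2 + \left(9 + 3 i \sqrt{6}\right)\right) = - 20 i - \left(11 + 3 i \sqrt{6}\right) = -11 - 20 i - 3 i \sqrt{6}$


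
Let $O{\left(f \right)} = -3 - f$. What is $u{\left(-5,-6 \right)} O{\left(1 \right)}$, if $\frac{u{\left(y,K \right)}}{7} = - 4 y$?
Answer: $-560$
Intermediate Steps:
$u{\left(y,K \right)} = - 28 y$ ($u{\left(y,K \right)} = 7 \left(- 4 y\right) = - 28 y$)
$u{\left(-5,-6 \right)} O{\left(1 \right)} = \left(-28\right) \left(-5\right) \left(-3 - 1\right) = 140 \left(-3 - 1\right) = 140 \left(-4\right) = -560$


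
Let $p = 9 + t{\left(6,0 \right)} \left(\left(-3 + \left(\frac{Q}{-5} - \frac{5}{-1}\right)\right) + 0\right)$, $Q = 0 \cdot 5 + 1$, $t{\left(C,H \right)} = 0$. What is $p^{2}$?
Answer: $81$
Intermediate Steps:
$Q = 1$ ($Q = 0 + 1 = 1$)
$p = 9$ ($p = 9 + 0 \left(\left(-3 + \left(1 \frac{1}{-5} - \frac{5}{-1}\right)\right) + 0\right) = 9 + 0 \left(\left(-3 + \left(1 \left(- \frac{1}{5}\right) - -5\right)\right) + 0\right) = 9 + 0 \left(\left(-3 + \left(- \frac{1}{5} + 5\right)\right) + 0\right) = 9 + 0 \left(\left(-3 + \frac{24}{5}\right) + 0\right) = 9 + 0 \left(\frac{9}{5} + 0\right) = 9 + 0 \cdot \frac{9}{5} = 9 + 0 = 9$)
$p^{2} = 9^{2} = 81$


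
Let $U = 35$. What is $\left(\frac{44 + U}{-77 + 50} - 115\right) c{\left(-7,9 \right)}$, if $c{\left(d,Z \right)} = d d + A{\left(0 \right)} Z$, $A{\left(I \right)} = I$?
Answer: $- \frac{156016}{27} \approx -5778.4$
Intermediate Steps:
$c{\left(d,Z \right)} = d^{2}$ ($c{\left(d,Z \right)} = d d + 0 Z = d^{2} + 0 = d^{2}$)
$\left(\frac{44 + U}{-77 + 50} - 115\right) c{\left(-7,9 \right)} = \left(\frac{44 + 35}{-77 + 50} - 115\right) \left(-7\right)^{2} = \left(\frac{79}{-27} - 115\right) 49 = \left(79 \left(- \frac{1}{27}\right) - 115\right) 49 = \left(- \frac{79}{27} - 115\right) 49 = \left(- \frac{3184}{27}\right) 49 = - \frac{156016}{27}$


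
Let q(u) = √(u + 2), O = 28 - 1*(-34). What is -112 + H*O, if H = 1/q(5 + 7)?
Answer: -112 + 31*√14/7 ≈ -95.430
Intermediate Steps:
O = 62 (O = 28 + 34 = 62)
q(u) = √(2 + u)
H = √14/14 (H = 1/(√(2 + (5 + 7))) = 1/(√(2 + 12)) = 1/(√14) = √14/14 ≈ 0.26726)
-112 + H*O = -112 + (√14/14)*62 = -112 + 31*√14/7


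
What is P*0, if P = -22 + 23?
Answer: 0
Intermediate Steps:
P = 1
P*0 = 1*0 = 0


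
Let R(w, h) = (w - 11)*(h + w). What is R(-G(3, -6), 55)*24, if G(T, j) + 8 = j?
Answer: 4968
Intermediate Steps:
G(T, j) = -8 + j
R(w, h) = (-11 + w)*(h + w)
R(-G(3, -6), 55)*24 = ((-(-8 - 6))**2 - 11*55 - (-11)*(-8 - 6) + 55*(-(-8 - 6)))*24 = ((-1*(-14))**2 - 605 - (-11)*(-14) + 55*(-1*(-14)))*24 = (14**2 - 605 - 11*14 + 55*14)*24 = (196 - 605 - 154 + 770)*24 = 207*24 = 4968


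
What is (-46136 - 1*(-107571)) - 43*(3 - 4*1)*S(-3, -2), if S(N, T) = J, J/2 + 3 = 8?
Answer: 61865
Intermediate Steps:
J = 10 (J = -6 + 2*8 = -6 + 16 = 10)
S(N, T) = 10
(-46136 - 1*(-107571)) - 43*(3 - 4*1)*S(-3, -2) = (-46136 - 1*(-107571)) - 43*(3 - 4*1)*10 = (-46136 + 107571) - 43*(3 - 4)*10 = 61435 - 43*(-1)*10 = 61435 - (-43)*10 = 61435 - 1*(-430) = 61435 + 430 = 61865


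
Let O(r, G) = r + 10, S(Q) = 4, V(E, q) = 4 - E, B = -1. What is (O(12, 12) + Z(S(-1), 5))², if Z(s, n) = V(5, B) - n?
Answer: 256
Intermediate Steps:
Z(s, n) = -1 - n (Z(s, n) = (4 - 1*5) - n = (4 - 5) - n = -1 - n)
O(r, G) = 10 + r
(O(12, 12) + Z(S(-1), 5))² = ((10 + 12) + (-1 - 1*5))² = (22 + (-1 - 5))² = (22 - 6)² = 16² = 256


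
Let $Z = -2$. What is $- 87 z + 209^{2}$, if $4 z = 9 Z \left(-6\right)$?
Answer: $41332$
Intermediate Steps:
$z = 27$ ($z = \frac{9 \left(-2\right) \left(-6\right)}{4} = \frac{\left(-18\right) \left(-6\right)}{4} = \frac{1}{4} \cdot 108 = 27$)
$- 87 z + 209^{2} = \left(-87\right) 27 + 209^{2} = -2349 + 43681 = 41332$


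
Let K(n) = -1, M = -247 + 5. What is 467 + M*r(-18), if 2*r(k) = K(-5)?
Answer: 588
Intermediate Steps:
M = -242
r(k) = -½ (r(k) = (½)*(-1) = -½)
467 + M*r(-18) = 467 - 242*(-½) = 467 + 121 = 588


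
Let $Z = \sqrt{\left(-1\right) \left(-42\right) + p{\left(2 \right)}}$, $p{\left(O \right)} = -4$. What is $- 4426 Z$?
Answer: $- 4426 \sqrt{38} \approx -27284.0$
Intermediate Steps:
$Z = \sqrt{38}$ ($Z = \sqrt{\left(-1\right) \left(-42\right) - 4} = \sqrt{42 - 4} = \sqrt{38} \approx 6.1644$)
$- 4426 Z = - 4426 \sqrt{38}$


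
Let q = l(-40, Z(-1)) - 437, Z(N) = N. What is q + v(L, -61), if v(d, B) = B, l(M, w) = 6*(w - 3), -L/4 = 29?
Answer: -522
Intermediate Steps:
L = -116 (L = -4*29 = -116)
l(M, w) = -18 + 6*w (l(M, w) = 6*(-3 + w) = -18 + 6*w)
q = -461 (q = (-18 + 6*(-1)) - 437 = (-18 - 6) - 437 = -24 - 437 = -461)
q + v(L, -61) = -461 - 61 = -522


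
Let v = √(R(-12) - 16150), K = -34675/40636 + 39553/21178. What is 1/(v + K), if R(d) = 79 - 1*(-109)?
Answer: 187808224092450516/2955609809814314406833 - 185153446231516816*I*√15962/2955609809814314406833 ≈ 6.3543e-5 - 0.0079146*I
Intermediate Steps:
R(d) = 188 (R(d) = 79 + 109 = 188)
K = 436464279/430294604 (K = -34675*1/40636 + 39553*(1/21178) = -34675/40636 + 39553/21178 = 436464279/430294604 ≈ 1.0143)
v = I*√15962 (v = √(188 - 16150) = √(-15962) = I*√15962 ≈ 126.34*I)
1/(v + K) = 1/(I*√15962 + 436464279/430294604) = 1/(436464279/430294604 + I*√15962)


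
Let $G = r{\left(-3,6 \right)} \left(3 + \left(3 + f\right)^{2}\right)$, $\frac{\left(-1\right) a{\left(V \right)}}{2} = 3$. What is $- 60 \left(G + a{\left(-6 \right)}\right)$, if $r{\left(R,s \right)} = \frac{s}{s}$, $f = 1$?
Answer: $-780$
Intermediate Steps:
$a{\left(V \right)} = -6$ ($a{\left(V \right)} = \left(-2\right) 3 = -6$)
$r{\left(R,s \right)} = 1$
$G = 19$ ($G = 1 \left(3 + \left(3 + 1\right)^{2}\right) = 1 \left(3 + 4^{2}\right) = 1 \left(3 + 16\right) = 1 \cdot 19 = 19$)
$- 60 \left(G + a{\left(-6 \right)}\right) = - 60 \left(19 - 6\right) = \left(-60\right) 13 = -780$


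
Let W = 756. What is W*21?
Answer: 15876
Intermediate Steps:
W*21 = 756*21 = 15876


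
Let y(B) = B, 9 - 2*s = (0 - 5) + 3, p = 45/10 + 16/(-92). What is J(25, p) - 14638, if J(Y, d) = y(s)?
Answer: -29265/2 ≈ -14633.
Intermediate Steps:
p = 199/46 (p = 45*(1/10) + 16*(-1/92) = 9/2 - 4/23 = 199/46 ≈ 4.3261)
s = 11/2 (s = 9/2 - ((0 - 5) + 3)/2 = 9/2 - (-5 + 3)/2 = 9/2 - 1/2*(-2) = 9/2 + 1 = 11/2 ≈ 5.5000)
J(Y, d) = 11/2
J(25, p) - 14638 = 11/2 - 14638 = -29265/2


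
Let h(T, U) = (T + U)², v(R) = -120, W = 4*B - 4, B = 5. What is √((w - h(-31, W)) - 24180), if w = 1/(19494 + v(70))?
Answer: I*√9160462514406/19374 ≈ 156.22*I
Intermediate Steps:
W = 16 (W = 4*5 - 4 = 20 - 4 = 16)
w = 1/19374 (w = 1/(19494 - 120) = 1/19374 ≈ 5.1616e-5)
√((w - h(-31, W)) - 24180) = √((1/19374 - (-31 + 16)²) - 24180) = √((1/19374 - 1*(-15)²) - 24180) = √((1/19374 - 1*225) - 24180) = √((1/19374 - 225) - 24180) = √(-4359149/19374 - 24180) = √(-472822469/19374) = I*√9160462514406/19374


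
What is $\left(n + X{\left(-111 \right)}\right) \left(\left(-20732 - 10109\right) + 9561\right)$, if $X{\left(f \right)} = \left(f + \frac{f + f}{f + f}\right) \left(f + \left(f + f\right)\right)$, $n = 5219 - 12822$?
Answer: $-617694560$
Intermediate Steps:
$n = -7603$
$X{\left(f \right)} = 3 f \left(1 + f\right)$ ($X{\left(f \right)} = \left(f + \frac{2 f}{2 f}\right) \left(f + 2 f\right) = \left(f + 2 f \frac{1}{2 f}\right) 3 f = \left(f + 1\right) 3 f = \left(1 + f\right) 3 f = 3 f \left(1 + f\right)$)
$\left(n + X{\left(-111 \right)}\right) \left(\left(-20732 - 10109\right) + 9561\right) = \left(-7603 + 3 \left(-111\right) \left(1 - 111\right)\right) \left(\left(-20732 - 10109\right) + 9561\right) = \left(-7603 + 3 \left(-111\right) \left(-110\right)\right) \left(-30841 + 9561\right) = \left(-7603 + 36630\right) \left(-21280\right) = 29027 \left(-21280\right) = -617694560$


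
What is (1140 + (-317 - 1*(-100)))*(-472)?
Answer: -435656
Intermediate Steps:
(1140 + (-317 - 1*(-100)))*(-472) = (1140 + (-317 + 100))*(-472) = (1140 - 217)*(-472) = 923*(-472) = -435656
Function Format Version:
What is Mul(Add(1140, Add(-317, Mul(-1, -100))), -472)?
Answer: -435656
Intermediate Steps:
Mul(Add(1140, Add(-317, Mul(-1, -100))), -472) = Mul(Add(1140, Add(-317, 100)), -472) = Mul(Add(1140, -217), -472) = Mul(923, -472) = -435656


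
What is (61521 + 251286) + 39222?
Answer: 352029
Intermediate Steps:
(61521 + 251286) + 39222 = 312807 + 39222 = 352029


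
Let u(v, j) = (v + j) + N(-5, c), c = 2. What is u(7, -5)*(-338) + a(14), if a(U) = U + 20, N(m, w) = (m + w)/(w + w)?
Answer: -777/2 ≈ -388.50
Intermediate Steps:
N(m, w) = (m + w)/(2*w) (N(m, w) = (m + w)/((2*w)) = (m + w)*(1/(2*w)) = (m + w)/(2*w))
u(v, j) = -¾ + j + v (u(v, j) = (v + j) + (½)*(-5 + 2)/2 = (j + v) + (½)*(½)*(-3) = (j + v) - ¾ = -¾ + j + v)
a(U) = 20 + U
u(7, -5)*(-338) + a(14) = (-¾ - 5 + 7)*(-338) + (20 + 14) = (5/4)*(-338) + 34 = -845/2 + 34 = -777/2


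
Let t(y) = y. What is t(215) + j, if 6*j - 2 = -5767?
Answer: -4475/6 ≈ -745.83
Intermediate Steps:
j = -5765/6 (j = ⅓ + (⅙)*(-5767) = ⅓ - 5767/6 = -5765/6 ≈ -960.83)
t(215) + j = 215 - 5765/6 = -4475/6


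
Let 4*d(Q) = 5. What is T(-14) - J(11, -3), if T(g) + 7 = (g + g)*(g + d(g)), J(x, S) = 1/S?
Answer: 1051/3 ≈ 350.33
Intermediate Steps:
d(Q) = 5/4 (d(Q) = (¼)*5 = 5/4)
T(g) = -7 + 2*g*(5/4 + g) (T(g) = -7 + (g + g)*(g + 5/4) = -7 + (2*g)*(5/4 + g) = -7 + 2*g*(5/4 + g))
T(-14) - J(11, -3) = (-7 + 2*(-14)² + (5/2)*(-14)) - 1/(-3) = (-7 + 2*196 - 35) - 1*(-⅓) = (-7 + 392 - 35) + ⅓ = 350 + ⅓ = 1051/3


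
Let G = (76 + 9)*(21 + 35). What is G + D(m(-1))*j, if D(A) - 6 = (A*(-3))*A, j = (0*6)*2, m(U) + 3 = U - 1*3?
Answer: 4760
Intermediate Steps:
m(U) = -6 + U (m(U) = -3 + (U - 1*3) = -3 + (U - 3) = -3 + (-3 + U) = -6 + U)
j = 0 (j = 0*2 = 0)
D(A) = 6 - 3*A² (D(A) = 6 + (A*(-3))*A = 6 + (-3*A)*A = 6 - 3*A²)
G = 4760 (G = 85*56 = 4760)
G + D(m(-1))*j = 4760 + (6 - 3*(-6 - 1)²)*0 = 4760 + (6 - 3*(-7)²)*0 = 4760 + (6 - 3*49)*0 = 4760 + (6 - 147)*0 = 4760 - 141*0 = 4760 + 0 = 4760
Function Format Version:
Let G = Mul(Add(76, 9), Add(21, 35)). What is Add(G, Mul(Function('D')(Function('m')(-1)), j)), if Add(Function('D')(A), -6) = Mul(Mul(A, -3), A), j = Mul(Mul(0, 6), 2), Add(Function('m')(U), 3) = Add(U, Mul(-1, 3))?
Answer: 4760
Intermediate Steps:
Function('m')(U) = Add(-6, U) (Function('m')(U) = Add(-3, Add(U, Mul(-1, 3))) = Add(-3, Add(U, -3)) = Add(-3, Add(-3, U)) = Add(-6, U))
j = 0 (j = Mul(0, 2) = 0)
Function('D')(A) = Add(6, Mul(-3, Pow(A, 2))) (Function('D')(A) = Add(6, Mul(Mul(A, -3), A)) = Add(6, Mul(Mul(-3, A), A)) = Add(6, Mul(-3, Pow(A, 2))))
G = 4760 (G = Mul(85, 56) = 4760)
Add(G, Mul(Function('D')(Function('m')(-1)), j)) = Add(4760, Mul(Add(6, Mul(-3, Pow(Add(-6, -1), 2))), 0)) = Add(4760, Mul(Add(6, Mul(-3, Pow(-7, 2))), 0)) = Add(4760, Mul(Add(6, Mul(-3, 49)), 0)) = Add(4760, Mul(Add(6, -147), 0)) = Add(4760, Mul(-141, 0)) = Add(4760, 0) = 4760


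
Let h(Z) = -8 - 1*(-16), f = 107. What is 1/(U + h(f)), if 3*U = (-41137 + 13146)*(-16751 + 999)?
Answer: 3/440914256 ≈ 6.8040e-9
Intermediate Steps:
h(Z) = 8 (h(Z) = -8 + 16 = 8)
U = 440914232/3 (U = ((-41137 + 13146)*(-16751 + 999))/3 = (-27991*(-15752))/3 = (1/3)*440914232 = 440914232/3 ≈ 1.4697e+8)
1/(U + h(f)) = 1/(440914232/3 + 8) = 1/(440914256/3) = 3/440914256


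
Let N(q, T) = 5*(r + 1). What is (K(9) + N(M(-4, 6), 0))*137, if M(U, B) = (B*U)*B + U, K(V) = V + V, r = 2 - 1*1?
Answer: 3836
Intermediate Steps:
r = 1 (r = 2 - 1 = 1)
K(V) = 2*V
M(U, B) = U + U*B² (M(U, B) = U*B² + U = U + U*B²)
N(q, T) = 10 (N(q, T) = 5*(1 + 1) = 5*2 = 10)
(K(9) + N(M(-4, 6), 0))*137 = (2*9 + 10)*137 = (18 + 10)*137 = 28*137 = 3836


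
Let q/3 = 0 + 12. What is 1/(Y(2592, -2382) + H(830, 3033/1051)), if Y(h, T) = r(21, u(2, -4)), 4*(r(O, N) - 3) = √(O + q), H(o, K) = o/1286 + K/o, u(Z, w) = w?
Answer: 4592024635241769640/12272481832034042059 - 314617997609076100*√57/12272481832034042059 ≈ 0.18062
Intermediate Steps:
q = 36 (q = 3*(0 + 12) = 3*12 = 36)
H(o, K) = o/1286 + K/o (H(o, K) = o*(1/1286) + K/o = o/1286 + K/o)
r(O, N) = 3 + √(36 + O)/4 (r(O, N) = 3 + √(O + 36)/4 = 3 + √(36 + O)/4)
Y(h, T) = 3 + √57/4 (Y(h, T) = 3 + √(36 + 21)/4 = 3 + √57/4)
1/(Y(2592, -2382) + H(830, 3033/1051)) = 1/((3 + √57/4) + ((1/1286)*830 + (3033/1051)/830)) = 1/((3 + √57/4) + (415/643 + (3033*(1/1051))*(1/830))) = 1/((3 + √57/4) + (415/643 + (3033/1051)*(1/830))) = 1/((3 + √57/4) + (415/643 + 3033/872330)) = 1/((3 + √57/4) + 363967169/560908190) = 1/(2046691739/560908190 + √57/4)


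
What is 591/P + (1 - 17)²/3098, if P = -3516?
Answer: -155137/1815428 ≈ -0.085455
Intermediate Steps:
591/P + (1 - 17)²/3098 = 591/(-3516) + (1 - 17)²/3098 = 591*(-1/3516) + (-16)²*(1/3098) = -197/1172 + 256*(1/3098) = -197/1172 + 128/1549 = -155137/1815428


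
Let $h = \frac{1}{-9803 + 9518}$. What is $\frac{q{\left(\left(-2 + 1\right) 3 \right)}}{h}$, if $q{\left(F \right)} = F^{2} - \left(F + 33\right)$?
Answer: $5985$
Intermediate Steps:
$q{\left(F \right)} = -33 + F^{2} - F$ ($q{\left(F \right)} = F^{2} - \left(33 + F\right) = -33 + F^{2} - F$)
$h = - \frac{1}{285}$ ($h = \frac{1}{-285} = - \frac{1}{285} \approx -0.0035088$)
$\frac{q{\left(\left(-2 + 1\right) 3 \right)}}{h} = \frac{-33 + \left(\left(-2 + 1\right) 3\right)^{2} - \left(-2 + 1\right) 3}{- \frac{1}{285}} = \left(-33 + \left(\left(-1\right) 3\right)^{2} - \left(-1\right) 3\right) \left(-285\right) = \left(-33 + \left(-3\right)^{2} - -3\right) \left(-285\right) = \left(-33 + 9 + 3\right) \left(-285\right) = \left(-21\right) \left(-285\right) = 5985$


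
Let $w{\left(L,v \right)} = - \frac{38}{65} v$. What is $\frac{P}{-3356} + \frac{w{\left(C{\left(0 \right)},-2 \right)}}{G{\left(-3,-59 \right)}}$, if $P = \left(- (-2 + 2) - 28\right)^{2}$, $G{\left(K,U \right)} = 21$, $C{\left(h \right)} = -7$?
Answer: $- \frac{203776}{1145235} \approx -0.17793$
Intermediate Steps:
$w{\left(L,v \right)} = - \frac{38 v}{65}$ ($w{\left(L,v \right)} = \left(-38\right) \frac{1}{65} v = - \frac{38 v}{65}$)
$P = 784$ ($P = \left(\left(-1\right) 0 - 28\right)^{2} = \left(0 - 28\right)^{2} = \left(-28\right)^{2} = 784$)
$\frac{P}{-3356} + \frac{w{\left(C{\left(0 \right)},-2 \right)}}{G{\left(-3,-59 \right)}} = \frac{784}{-3356} + \frac{\left(- \frac{38}{65}\right) \left(-2\right)}{21} = 784 \left(- \frac{1}{3356}\right) + \frac{76}{65} \cdot \frac{1}{21} = - \frac{196}{839} + \frac{76}{1365} = - \frac{203776}{1145235}$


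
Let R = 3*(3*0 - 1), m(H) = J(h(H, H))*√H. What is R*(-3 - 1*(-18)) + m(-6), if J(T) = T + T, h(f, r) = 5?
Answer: -45 + 10*I*√6 ≈ -45.0 + 24.495*I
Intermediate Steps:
J(T) = 2*T
m(H) = 10*√H (m(H) = (2*5)*√H = 10*√H)
R = -3 (R = 3*(0 - 1) = 3*(-1) = -3)
R*(-3 - 1*(-18)) + m(-6) = -3*(-3 - 1*(-18)) + 10*√(-6) = -3*(-3 + 18) + 10*(I*√6) = -3*15 + 10*I*√6 = -45 + 10*I*√6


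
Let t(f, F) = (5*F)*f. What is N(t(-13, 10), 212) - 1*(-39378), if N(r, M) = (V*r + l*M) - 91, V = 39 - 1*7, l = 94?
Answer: 38415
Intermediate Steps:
V = 32 (V = 39 - 7 = 32)
t(f, F) = 5*F*f
N(r, M) = -91 + 32*r + 94*M (N(r, M) = (32*r + 94*M) - 91 = -91 + 32*r + 94*M)
N(t(-13, 10), 212) - 1*(-39378) = (-91 + 32*(5*10*(-13)) + 94*212) - 1*(-39378) = (-91 + 32*(-650) + 19928) + 39378 = (-91 - 20800 + 19928) + 39378 = -963 + 39378 = 38415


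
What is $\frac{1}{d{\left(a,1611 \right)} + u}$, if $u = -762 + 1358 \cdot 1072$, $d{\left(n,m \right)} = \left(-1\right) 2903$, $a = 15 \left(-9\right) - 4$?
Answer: $\frac{1}{1452111} \approx 6.8865 \cdot 10^{-7}$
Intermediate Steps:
$a = -139$ ($a = -135 - 4 = -139$)
$d{\left(n,m \right)} = -2903$
$u = 1455014$ ($u = -762 + 1455776 = 1455014$)
$\frac{1}{d{\left(a,1611 \right)} + u} = \frac{1}{-2903 + 1455014} = \frac{1}{1452111}$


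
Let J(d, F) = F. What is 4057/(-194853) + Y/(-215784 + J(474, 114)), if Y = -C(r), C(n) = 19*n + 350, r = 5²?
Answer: -47614631/2801596434 ≈ -0.016996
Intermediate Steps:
r = 25
C(n) = 350 + 19*n
Y = -825 (Y = -(350 + 19*25) = -(350 + 475) = -1*825 = -825)
4057/(-194853) + Y/(-215784 + J(474, 114)) = 4057/(-194853) - 825/(-215784 + 114) = 4057*(-1/194853) - 825/(-215670) = -4057/194853 - 825*(-1/215670) = -4057/194853 + 55/14378 = -47614631/2801596434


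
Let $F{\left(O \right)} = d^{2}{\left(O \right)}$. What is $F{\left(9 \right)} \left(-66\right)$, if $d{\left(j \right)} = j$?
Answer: $-5346$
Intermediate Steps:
$F{\left(O \right)} = O^{2}$
$F{\left(9 \right)} \left(-66\right) = 9^{2} \left(-66\right) = 81 \left(-66\right) = -5346$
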